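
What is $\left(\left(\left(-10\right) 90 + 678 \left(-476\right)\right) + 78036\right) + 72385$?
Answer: $-173207$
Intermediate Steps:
$\left(\left(\left(-10\right) 90 + 678 \left(-476\right)\right) + 78036\right) + 72385 = \left(\left(-900 - 322728\right) + 78036\right) + 72385 = \left(-323628 + 78036\right) + 72385 = -245592 + 72385 = -173207$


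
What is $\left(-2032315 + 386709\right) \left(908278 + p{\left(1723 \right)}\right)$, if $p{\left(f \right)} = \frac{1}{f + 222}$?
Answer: $- \frac{2907128729625866}{1945} \approx -1.4947 \cdot 10^{12}$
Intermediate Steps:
$p{\left(f \right)} = \frac{1}{222 + f}$
$\left(-2032315 + 386709\right) \left(908278 + p{\left(1723 \right)}\right) = \left(-2032315 + 386709\right) \left(908278 + \frac{1}{222 + 1723}\right) = - 1645606 \left(908278 + \frac{1}{1945}\right) = \left(-1645606\right) \frac{1766600711}{1945} = - \frac{2907128729625866}{1945}$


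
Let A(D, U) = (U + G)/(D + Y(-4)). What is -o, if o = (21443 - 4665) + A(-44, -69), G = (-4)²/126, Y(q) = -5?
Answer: -51798025/3087 ≈ -16779.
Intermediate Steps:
G = 8/63 (G = 16*(1/126) = 8/63 ≈ 0.12698)
A(D, U) = (8/63 + U)/(-5 + D) (A(D, U) = (U + 8/63)/(D - 5) = (8/63 + U)/(-5 + D))
o = 51798025/3087 (o = (21443 - 4665) + (8/63 - 69)/(-5 - 44) = 16778 - 4339/63/(-49) = 16778 - 1/49*(-4339/63) = 16778 + 4339/3087 = 51798025/3087 ≈ 16779.)
-o = -1*51798025/3087 = -51798025/3087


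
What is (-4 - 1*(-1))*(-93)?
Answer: 279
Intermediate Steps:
(-4 - 1*(-1))*(-93) = (-4 + 1)*(-93) = -3*(-93) = 279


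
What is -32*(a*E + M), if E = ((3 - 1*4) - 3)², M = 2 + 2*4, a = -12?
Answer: 5824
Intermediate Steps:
M = 10 (M = 2 + 8 = 10)
E = 16 (E = ((3 - 4) - 3)² = (-1 - 3)² = (-4)² = 16)
-32*(a*E + M) = -32*(-12*16 + 10) = -32*(-192 + 10) = -32*(-182) = 5824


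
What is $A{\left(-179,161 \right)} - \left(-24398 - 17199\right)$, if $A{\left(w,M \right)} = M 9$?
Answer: $43046$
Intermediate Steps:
$A{\left(w,M \right)} = 9 M$
$A{\left(-179,161 \right)} - \left(-24398 - 17199\right) = 9 \cdot 161 - \left(-24398 - 17199\right) = 1449 - -41597 = 1449 + 41597 = 43046$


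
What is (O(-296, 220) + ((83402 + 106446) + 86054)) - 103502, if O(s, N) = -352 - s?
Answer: 172344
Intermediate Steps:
(O(-296, 220) + ((83402 + 106446) + 86054)) - 103502 = ((-352 - 1*(-296)) + ((83402 + 106446) + 86054)) - 103502 = ((-352 + 296) + (189848 + 86054)) - 103502 = (-56 + 275902) - 103502 = 275846 - 103502 = 172344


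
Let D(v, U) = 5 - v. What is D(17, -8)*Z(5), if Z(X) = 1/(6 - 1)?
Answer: -12/5 ≈ -2.4000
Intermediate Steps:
Z(X) = ⅕ (Z(X) = 1/5 = ⅕)
D(17, -8)*Z(5) = (5 - 1*17)*(⅕) = (5 - 17)*(⅕) = -12*⅕ = -12/5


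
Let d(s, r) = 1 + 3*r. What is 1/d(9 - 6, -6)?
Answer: -1/17 ≈ -0.058824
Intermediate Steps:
1/d(9 - 6, -6) = 1/(1 + 3*(-6)) = 1/(1 - 18) = 1/(-17) = -1/17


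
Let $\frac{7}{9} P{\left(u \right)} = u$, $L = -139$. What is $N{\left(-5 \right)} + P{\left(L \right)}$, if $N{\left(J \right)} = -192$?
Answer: $- \frac{2595}{7} \approx -370.71$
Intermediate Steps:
$P{\left(u \right)} = \frac{9 u}{7}$
$N{\left(-5 \right)} + P{\left(L \right)} = -192 + \frac{9}{7} \left(-139\right) = -192 - \frac{1251}{7} = - \frac{2595}{7}$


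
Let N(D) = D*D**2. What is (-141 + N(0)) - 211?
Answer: -352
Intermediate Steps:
N(D) = D**3
(-141 + N(0)) - 211 = (-141 + 0**3) - 211 = (-141 + 0) - 211 = -141 - 211 = -352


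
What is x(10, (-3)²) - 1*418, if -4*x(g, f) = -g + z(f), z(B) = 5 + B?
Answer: -419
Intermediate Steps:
x(g, f) = -5/4 - f/4 + g/4 (x(g, f) = -(-g + (5 + f))/4 = -(5 + f - g)/4 = -5/4 - f/4 + g/4)
x(10, (-3)²) - 1*418 = (-5/4 - ¼*(-3)² + (¼)*10) - 1*418 = (-5/4 - ¼*9 + 5/2) - 418 = (-5/4 - 9/4 + 5/2) - 418 = -1 - 418 = -419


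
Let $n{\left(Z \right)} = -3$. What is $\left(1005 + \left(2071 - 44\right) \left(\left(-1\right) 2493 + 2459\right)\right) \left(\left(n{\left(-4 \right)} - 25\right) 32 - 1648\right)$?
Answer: $172770672$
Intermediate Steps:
$\left(1005 + \left(2071 - 44\right) \left(\left(-1\right) 2493 + 2459\right)\right) \left(\left(n{\left(-4 \right)} - 25\right) 32 - 1648\right) = \left(1005 + \left(2071 - 44\right) \left(\left(-1\right) 2493 + 2459\right)\right) \left(\left(-3 - 25\right) 32 - 1648\right) = \left(1005 + 2027 \left(-2493 + 2459\right)\right) \left(\left(-28\right) 32 - 1648\right) = \left(1005 + 2027 \left(-34\right)\right) \left(-896 - 1648\right) = \left(1005 - 68918\right) \left(-2544\right) = \left(-67913\right) \left(-2544\right) = 172770672$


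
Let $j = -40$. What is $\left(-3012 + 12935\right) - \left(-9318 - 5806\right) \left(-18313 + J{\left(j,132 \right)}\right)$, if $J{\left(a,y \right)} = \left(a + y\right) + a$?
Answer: $-276169441$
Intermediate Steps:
$J{\left(a,y \right)} = y + 2 a$
$\left(-3012 + 12935\right) - \left(-9318 - 5806\right) \left(-18313 + J{\left(j,132 \right)}\right) = \left(-3012 + 12935\right) - \left(-9318 - 5806\right) \left(-18313 + \left(132 + 2 \left(-40\right)\right)\right) = 9923 - - 15124 \left(-18313 + \left(132 - 80\right)\right) = 9923 - - 15124 \left(-18313 + 52\right) = 9923 - \left(-15124\right) \left(-18261\right) = 9923 - 276179364 = -276169441$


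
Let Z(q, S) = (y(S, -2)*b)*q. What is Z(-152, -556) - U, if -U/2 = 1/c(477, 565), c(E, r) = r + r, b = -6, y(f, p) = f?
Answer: -286495679/565 ≈ -5.0707e+5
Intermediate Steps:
c(E, r) = 2*r
Z(q, S) = -6*S*q (Z(q, S) = (S*(-6))*q = (-6*S)*q = -6*S*q)
U = -1/565 (U = -2/(2*565) = -2/1130 = -2*1/1130 = -1/565 ≈ -0.0017699)
Z(-152, -556) - U = -6*(-556)*(-152) - 1*(-1/565) = -507072 + 1/565 = -286495679/565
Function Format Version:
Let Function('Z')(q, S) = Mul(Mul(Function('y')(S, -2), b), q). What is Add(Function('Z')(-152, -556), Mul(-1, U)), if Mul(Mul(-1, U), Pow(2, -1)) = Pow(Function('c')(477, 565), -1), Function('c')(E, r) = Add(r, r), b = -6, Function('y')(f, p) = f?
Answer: Rational(-286495679, 565) ≈ -5.0707e+5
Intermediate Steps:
Function('c')(E, r) = Mul(2, r)
Function('Z')(q, S) = Mul(-6, S, q) (Function('Z')(q, S) = Mul(Mul(S, -6), q) = Mul(Mul(-6, S), q) = Mul(-6, S, q))
U = Rational(-1, 565) (U = Mul(-2, Pow(Mul(2, 565), -1)) = Mul(-2, Pow(1130, -1)) = Mul(-2, Rational(1, 1130)) = Rational(-1, 565) ≈ -0.0017699)
Add(Function('Z')(-152, -556), Mul(-1, U)) = Add(Mul(-6, -556, -152), Mul(-1, Rational(-1, 565))) = Add(-507072, Rational(1, 565)) = Rational(-286495679, 565)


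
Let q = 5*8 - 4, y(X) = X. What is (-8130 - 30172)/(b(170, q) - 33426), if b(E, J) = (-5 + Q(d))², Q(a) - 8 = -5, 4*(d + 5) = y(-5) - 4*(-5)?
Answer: 19151/16711 ≈ 1.1460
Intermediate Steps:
d = -5/4 (d = -5 + (-5 - 4*(-5))/4 = -5 + (-5 + 20)/4 = -5 + (¼)*15 = -5 + 15/4 = -5/4 ≈ -1.2500)
Q(a) = 3 (Q(a) = 8 - 5 = 3)
q = 36 (q = 40 - 4 = 36)
b(E, J) = 4 (b(E, J) = (-5 + 3)² = (-2)² = 4)
(-8130 - 30172)/(b(170, q) - 33426) = (-8130 - 30172)/(4 - 33426) = -38302/(-33422) = -38302*(-1/33422) = 19151/16711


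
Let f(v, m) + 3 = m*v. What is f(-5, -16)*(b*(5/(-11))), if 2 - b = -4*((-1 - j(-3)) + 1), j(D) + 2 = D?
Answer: -770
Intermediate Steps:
f(v, m) = -3 + m*v
j(D) = -2 + D
b = 22 (b = 2 - (-4)*((-1 - (-2 - 3)) + 1) = 2 - (-4)*((-1 - 1*(-5)) + 1) = 2 - (-4)*((-1 + 5) + 1) = 2 - (-4)*(4 + 1) = 2 - (-4)*5 = 2 - 1*(-20) = 2 + 20 = 22)
f(-5, -16)*(b*(5/(-11))) = (-3 - 16*(-5))*(22*(5/(-11))) = (-3 + 80)*(22*(5*(-1/11))) = 77*(22*(-5/11)) = 77*(-10) = -770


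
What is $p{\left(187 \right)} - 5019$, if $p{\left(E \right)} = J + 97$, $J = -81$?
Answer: $-5003$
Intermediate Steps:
$p{\left(E \right)} = 16$ ($p{\left(E \right)} = -81 + 97 = 16$)
$p{\left(187 \right)} - 5019 = 16 - 5019 = -5003$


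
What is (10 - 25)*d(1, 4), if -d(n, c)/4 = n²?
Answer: 60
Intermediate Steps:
d(n, c) = -4*n²
(10 - 25)*d(1, 4) = (10 - 25)*(-4*1²) = -(-60) = -15*(-4) = 60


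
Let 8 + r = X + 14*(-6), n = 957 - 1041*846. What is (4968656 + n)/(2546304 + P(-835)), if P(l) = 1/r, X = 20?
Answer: 294402744/183333887 ≈ 1.6058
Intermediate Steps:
n = -879729 (n = 957 - 880686 = -879729)
r = -72 (r = -8 + (20 + 14*(-6)) = -8 + (20 - 84) = -8 - 64 = -72)
P(l) = -1/72 (P(l) = 1/(-72) = -1/72)
(4968656 + n)/(2546304 + P(-835)) = (4968656 - 879729)/(2546304 - 1/72) = 4088927/(183333887/72) = 4088927*(72/183333887) = 294402744/183333887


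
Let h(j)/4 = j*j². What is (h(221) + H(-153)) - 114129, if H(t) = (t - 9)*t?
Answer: 43086101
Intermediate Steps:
h(j) = 4*j³ (h(j) = 4*(j*j²) = 4*j³)
H(t) = t*(-9 + t) (H(t) = (-9 + t)*t = t*(-9 + t))
(h(221) + H(-153)) - 114129 = (4*221³ - 153*(-9 - 153)) - 114129 = (4*10793861 - 153*(-162)) - 114129 = (43175444 + 24786) - 114129 = 43200230 - 114129 = 43086101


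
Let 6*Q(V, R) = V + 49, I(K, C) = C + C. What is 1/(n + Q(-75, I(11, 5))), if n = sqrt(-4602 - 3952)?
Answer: -3/5935 - 9*I*sqrt(8554)/77155 ≈ -0.00050548 - 0.010789*I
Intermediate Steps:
I(K, C) = 2*C
Q(V, R) = 49/6 + V/6 (Q(V, R) = (V + 49)/6 = (49 + V)/6 = 49/6 + V/6)
n = I*sqrt(8554) (n = sqrt(-8554) = I*sqrt(8554) ≈ 92.488*I)
1/(n + Q(-75, I(11, 5))) = 1/(I*sqrt(8554) + (49/6 + (1/6)*(-75))) = 1/(I*sqrt(8554) + (49/6 - 25/2)) = 1/(I*sqrt(8554) - 13/3) = 1/(-13/3 + I*sqrt(8554))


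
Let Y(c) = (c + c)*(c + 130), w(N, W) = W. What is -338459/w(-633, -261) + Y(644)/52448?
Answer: 38818301/29502 ≈ 1315.8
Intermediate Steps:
Y(c) = 2*c*(130 + c) (Y(c) = (2*c)*(130 + c) = 2*c*(130 + c))
-338459/w(-633, -261) + Y(644)/52448 = -338459/(-261) + (2*644*(130 + 644))/52448 = -338459*(-1/261) + (2*644*774)*(1/52448) = 11671/9 + 996912*(1/52448) = 11671/9 + 62307/3278 = 38818301/29502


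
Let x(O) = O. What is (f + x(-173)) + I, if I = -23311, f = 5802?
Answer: -17682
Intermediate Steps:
(f + x(-173)) + I = (5802 - 173) - 23311 = 5629 - 23311 = -17682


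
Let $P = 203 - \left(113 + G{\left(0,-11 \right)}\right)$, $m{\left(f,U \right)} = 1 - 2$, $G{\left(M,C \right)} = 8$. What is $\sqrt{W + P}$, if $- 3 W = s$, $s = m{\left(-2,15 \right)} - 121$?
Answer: $\frac{4 \sqrt{69}}{3} \approx 11.076$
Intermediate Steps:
$m{\left(f,U \right)} = -1$ ($m{\left(f,U \right)} = 1 - 2 = -1$)
$P = 82$ ($P = 203 - 121 = 82$)
$s = -122$ ($s = -1 - 121 = -122$)
$W = \frac{122}{3}$ ($W = \left(- \frac{1}{3}\right) \left(-122\right) = \frac{122}{3} \approx 40.667$)
$\sqrt{W + P} = \sqrt{\frac{122}{3} + 82} = \sqrt{\frac{368}{3}} = \frac{4 \sqrt{69}}{3}$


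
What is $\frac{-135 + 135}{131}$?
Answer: $0$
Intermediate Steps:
$\frac{-135 + 135}{131} = 0 \cdot \frac{1}{131} = 0$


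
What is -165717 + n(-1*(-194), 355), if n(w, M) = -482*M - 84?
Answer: -336911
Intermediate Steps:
n(w, M) = -84 - 482*M
-165717 + n(-1*(-194), 355) = -165717 + (-84 - 482*355) = -165717 + (-84 - 171110) = -165717 - 171194 = -336911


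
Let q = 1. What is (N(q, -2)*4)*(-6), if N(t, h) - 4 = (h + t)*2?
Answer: -48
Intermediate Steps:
N(t, h) = 4 + 2*h + 2*t (N(t, h) = 4 + (h + t)*2 = 4 + (2*h + 2*t) = 4 + 2*h + 2*t)
(N(q, -2)*4)*(-6) = ((4 + 2*(-2) + 2*1)*4)*(-6) = ((4 - 4 + 2)*4)*(-6) = (2*4)*(-6) = 8*(-6) = -48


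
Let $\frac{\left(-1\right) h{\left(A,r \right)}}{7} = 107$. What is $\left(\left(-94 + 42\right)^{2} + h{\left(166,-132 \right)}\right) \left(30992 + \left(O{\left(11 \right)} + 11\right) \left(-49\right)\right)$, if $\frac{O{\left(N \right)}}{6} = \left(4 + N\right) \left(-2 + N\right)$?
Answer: $-18058335$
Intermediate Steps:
$O{\left(N \right)} = 6 \left(-2 + N\right) \left(4 + N\right)$ ($O{\left(N \right)} = 6 \left(4 + N\right) \left(-2 + N\right) = 6 \left(-2 + N\right) \left(4 + N\right)$)
$h{\left(A,r \right)} = -749$ ($h{\left(A,r \right)} = \left(-7\right) 107 = -749$)
$\left(\left(-94 + 42\right)^{2} + h{\left(166,-132 \right)}\right) \left(30992 + \left(O{\left(11 \right)} + 11\right) \left(-49\right)\right) = \left(\left(-94 + 42\right)^{2} - 749\right) \left(30992 + \left(\left(-48 + 6 \cdot 11^{2} + 12 \cdot 11\right) + 11\right) \left(-49\right)\right) = \left(\left(-52\right)^{2} - 749\right) \left(30992 + \left(\left(-48 + 6 \cdot 121 + 132\right) + 11\right) \left(-49\right)\right) = \left(2704 - 749\right) \left(30992 + \left(\left(-48 + 726 + 132\right) + 11\right) \left(-49\right)\right) = 1955 \left(30992 + \left(810 + 11\right) \left(-49\right)\right) = 1955 \left(30992 + 821 \left(-49\right)\right) = 1955 \left(30992 - 40229\right) = 1955 \left(-9237\right) = -18058335$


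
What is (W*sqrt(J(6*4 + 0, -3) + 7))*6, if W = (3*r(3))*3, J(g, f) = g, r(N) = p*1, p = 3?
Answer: 162*sqrt(31) ≈ 901.98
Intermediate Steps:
r(N) = 3 (r(N) = 3*1 = 3)
W = 27 (W = (3*3)*3 = 9*3 = 27)
(W*sqrt(J(6*4 + 0, -3) + 7))*6 = (27*sqrt((6*4 + 0) + 7))*6 = (27*sqrt((24 + 0) + 7))*6 = (27*sqrt(24 + 7))*6 = (27*sqrt(31))*6 = 162*sqrt(31)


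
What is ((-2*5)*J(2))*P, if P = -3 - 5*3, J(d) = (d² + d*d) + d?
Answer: 1800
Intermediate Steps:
J(d) = d + 2*d² (J(d) = (d² + d²) + d = 2*d² + d = d + 2*d²)
P = -18 (P = -3 - 15 = -18)
((-2*5)*J(2))*P = ((-2*5)*(2*(1 + 2*2)))*(-18) = -20*(1 + 4)*(-18) = -20*5*(-18) = -10*10*(-18) = -100*(-18) = 1800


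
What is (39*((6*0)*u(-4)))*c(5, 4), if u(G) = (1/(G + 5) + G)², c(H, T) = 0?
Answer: 0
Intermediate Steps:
u(G) = (G + 1/(5 + G))² (u(G) = (1/(5 + G) + G)² = (G + 1/(5 + G))²)
(39*((6*0)*u(-4)))*c(5, 4) = (39*((6*0)*((1 + (-4)² + 5*(-4))²/(5 - 4)²)))*0 = (39*(0*((1 + 16 - 20)²/1²)))*0 = (39*(0*(1*(-3)²)))*0 = (39*(0*(1*9)))*0 = (39*(0*9))*0 = (39*0)*0 = 0*0 = 0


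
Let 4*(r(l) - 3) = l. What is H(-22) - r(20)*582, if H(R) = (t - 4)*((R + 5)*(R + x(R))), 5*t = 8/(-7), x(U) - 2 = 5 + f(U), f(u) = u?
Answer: -256052/35 ≈ -7315.8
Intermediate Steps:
x(U) = 7 + U (x(U) = 2 + (5 + U) = 7 + U)
r(l) = 3 + l/4
t = -8/35 (t = (8/(-7))/5 = (8*(-⅐))/5 = (⅕)*(-8/7) = -8/35 ≈ -0.22857)
H(R) = -148*(5 + R)*(7 + 2*R)/35 (H(R) = (-8/35 - 4)*((R + 5)*(R + (7 + R))) = -148*(5 + R)*(7 + 2*R)/35)
H(-22) - r(20)*582 = (-148 - 2516/35*(-22) - 296/35*(-22)²) - (3 + (¼)*20)*582 = (-148 + 55352/35 - 296/35*484) - (3 + 5)*582 = (-148 + 55352/35 - 143264/35) - 8*582 = -93092/35 - 1*4656 = -93092/35 - 4656 = -256052/35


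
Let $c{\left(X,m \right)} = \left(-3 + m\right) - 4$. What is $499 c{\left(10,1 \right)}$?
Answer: $-2994$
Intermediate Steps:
$c{\left(X,m \right)} = -7 + m$
$499 c{\left(10,1 \right)} = 499 \left(-7 + 1\right) = 499 \left(-6\right) = -2994$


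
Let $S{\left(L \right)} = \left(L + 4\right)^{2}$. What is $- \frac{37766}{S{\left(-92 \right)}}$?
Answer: $- \frac{18883}{3872} \approx -4.8768$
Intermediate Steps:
$S{\left(L \right)} = \left(4 + L\right)^{2}$
$- \frac{37766}{S{\left(-92 \right)}} = - \frac{37766}{\left(4 - 92\right)^{2}} = - \frac{37766}{\left(-88\right)^{2}} = - \frac{37766}{7744} = \left(-37766\right) \frac{1}{7744} = - \frac{18883}{3872}$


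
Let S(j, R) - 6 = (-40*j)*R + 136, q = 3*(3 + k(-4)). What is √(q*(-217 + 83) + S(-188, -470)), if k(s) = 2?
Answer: 2*I*√884067 ≈ 1880.5*I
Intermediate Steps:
q = 15 (q = 3*(3 + 2) = 3*5 = 15)
S(j, R) = 142 - 40*R*j (S(j, R) = 6 + ((-40*j)*R + 136) = 6 + (-40*R*j + 136) = 6 + (136 - 40*R*j) = 142 - 40*R*j)
√(q*(-217 + 83) + S(-188, -470)) = √(15*(-217 + 83) + (142 - 40*(-470)*(-188))) = √(15*(-134) + (142 - 3534400)) = √(-2010 - 3534258) = √(-3536268) = 2*I*√884067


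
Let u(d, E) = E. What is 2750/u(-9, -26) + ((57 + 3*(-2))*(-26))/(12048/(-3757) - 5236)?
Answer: -13500162167/127944050 ≈ -105.52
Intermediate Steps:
2750/u(-9, -26) + ((57 + 3*(-2))*(-26))/(12048/(-3757) - 5236) = 2750/(-26) + ((57 + 3*(-2))*(-26))/(12048/(-3757) - 5236) = 2750*(-1/26) + ((57 - 6)*(-26))/(12048*(-1/3757) - 5236) = -1375/13 + (51*(-26))/(-12048/3757 - 5236) = -1375/13 - 1326/(-19683700/3757) = -1375/13 - 1326*(-3757/19683700) = -1375/13 + 2490891/9841850 = -13500162167/127944050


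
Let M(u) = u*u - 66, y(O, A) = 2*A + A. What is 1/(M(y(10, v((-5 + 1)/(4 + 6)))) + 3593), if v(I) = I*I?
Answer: 625/2204519 ≈ 0.00028351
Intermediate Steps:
v(I) = I²
y(O, A) = 3*A
M(u) = -66 + u² (M(u) = u² - 66 = -66 + u²)
1/(M(y(10, v((-5 + 1)/(4 + 6)))) + 3593) = 1/((-66 + (3*((-5 + 1)/(4 + 6))²)²) + 3593) = 1/((-66 + (3*(-4/10)²)²) + 3593) = 1/((-66 + (3*(-4*⅒)²)²) + 3593) = 1/((-66 + (3*(-⅖)²)²) + 3593) = 1/((-66 + (3*(4/25))²) + 3593) = 1/((-66 + (12/25)²) + 3593) = 1/((-66 + 144/625) + 3593) = 1/(-41106/625 + 3593) = 1/(2204519/625) = 625/2204519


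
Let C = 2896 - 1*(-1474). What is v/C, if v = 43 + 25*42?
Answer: 1093/4370 ≈ 0.25011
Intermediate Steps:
v = 1093 (v = 43 + 1050 = 1093)
C = 4370 (C = 2896 + 1474 = 4370)
v/C = 1093/4370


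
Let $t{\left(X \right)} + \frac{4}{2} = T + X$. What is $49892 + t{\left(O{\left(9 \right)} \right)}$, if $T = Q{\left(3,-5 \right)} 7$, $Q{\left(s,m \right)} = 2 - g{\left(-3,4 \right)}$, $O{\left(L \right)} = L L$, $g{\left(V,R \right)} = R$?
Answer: $49957$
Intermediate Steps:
$O{\left(L \right)} = L^{2}$
$Q{\left(s,m \right)} = -2$ ($Q{\left(s,m \right)} = 2 - 4 = -2$)
$T = -14$ ($T = \left(-2\right) 7 = -14$)
$t{\left(X \right)} = -16 + X$ ($t{\left(X \right)} = -2 + \left(-14 + X\right) = -16 + X$)
$49892 + t{\left(O{\left(9 \right)} \right)} = 49892 - \left(16 - 9^{2}\right) = 49892 + \left(-16 + 81\right) = 49892 + 65 = 49957$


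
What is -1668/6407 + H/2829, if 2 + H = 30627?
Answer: 191495603/18125403 ≈ 10.565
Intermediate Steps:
H = 30625 (H = -2 + 30627 = 30625)
-1668/6407 + H/2829 = -1668/6407 + 30625/2829 = 191495603/18125403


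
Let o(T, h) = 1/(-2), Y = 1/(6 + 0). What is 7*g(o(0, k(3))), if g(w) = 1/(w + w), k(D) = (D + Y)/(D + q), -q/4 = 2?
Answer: -7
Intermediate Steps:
Y = ⅙ (Y = 1/6 = ⅙ ≈ 0.16667)
q = -8 (q = -4*2 = -8)
k(D) = (⅙ + D)/(-8 + D) (k(D) = (D + ⅙)/(D - 8) = (⅙ + D)/(-8 + D))
o(T, h) = -½
g(w) = 1/(2*w)
7*g(o(0, k(3))) = 7*(1/(2*(-½))) = 7*((½)*(-2)) = 7*(-1) = -7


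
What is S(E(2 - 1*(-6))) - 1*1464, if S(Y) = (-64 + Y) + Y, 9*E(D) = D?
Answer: -13736/9 ≈ -1526.2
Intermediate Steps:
E(D) = D/9
S(Y) = -64 + 2*Y
S(E(2 - 1*(-6))) - 1*1464 = (-64 + 2*((2 - 1*(-6))/9)) - 1*1464 = (-64 + 2*((2 + 6)/9)) - 1464 = (-64 + 2*((⅑)*8)) - 1464 = (-64 + 2*(8/9)) - 1464 = (-64 + 16/9) - 1464 = -560/9 - 1464 = -13736/9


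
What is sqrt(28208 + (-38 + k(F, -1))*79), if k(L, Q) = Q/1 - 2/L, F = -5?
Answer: 9*sqrt(7765)/5 ≈ 158.61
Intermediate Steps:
k(L, Q) = Q - 2/L (k(L, Q) = Q*1 - 2/L = Q - 2/L)
sqrt(28208 + (-38 + k(F, -1))*79) = sqrt(28208 + (-38 + (-1 - 2/(-5)))*79) = sqrt(28208 + (-38 + (-1 - 2*(-1/5)))*79) = sqrt(28208 + (-38 + (-1 + 2/5))*79) = sqrt(28208 + (-38 - 3/5)*79) = sqrt(28208 - 193/5*79) = sqrt(28208 - 15247/5) = sqrt(125793/5) = 9*sqrt(7765)/5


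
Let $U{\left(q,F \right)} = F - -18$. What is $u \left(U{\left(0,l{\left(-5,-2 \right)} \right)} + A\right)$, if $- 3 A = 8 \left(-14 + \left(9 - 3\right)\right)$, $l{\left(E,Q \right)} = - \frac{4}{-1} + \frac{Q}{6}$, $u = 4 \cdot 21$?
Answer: $3612$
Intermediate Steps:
$u = 84$
$l{\left(E,Q \right)} = 4 + \frac{Q}{6}$ ($l{\left(E,Q \right)} = \left(-4\right) \left(-1\right) + Q \frac{1}{6} = 4 + \frac{Q}{6}$)
$U{\left(q,F \right)} = 18 + F$ ($U{\left(q,F \right)} = F + 18 = 18 + F$)
$A = \frac{64}{3}$ ($A = - \frac{8 \left(-14 + \left(9 - 3\right)\right)}{3} = - \frac{8 \left(-14 + 6\right)}{3} = - \frac{8 \left(-8\right)}{3} = \left(- \frac{1}{3}\right) \left(-64\right) = \frac{64}{3} \approx 21.333$)
$u \left(U{\left(0,l{\left(-5,-2 \right)} \right)} + A\right) = 84 \left(\left(18 + \left(4 + \frac{1}{6} \left(-2\right)\right)\right) + \frac{64}{3}\right) = 84 \left(\left(18 + \left(4 - \frac{1}{3}\right)\right) + \frac{64}{3}\right) = 84 \left(\left(18 + \frac{11}{3}\right) + \frac{64}{3}\right) = 84 \left(\frac{65}{3} + \frac{64}{3}\right) = 84 \cdot 43 = 3612$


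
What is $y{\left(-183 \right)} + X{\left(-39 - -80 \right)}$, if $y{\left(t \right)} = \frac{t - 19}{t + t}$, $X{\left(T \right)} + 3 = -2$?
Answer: $- \frac{814}{183} \approx -4.4481$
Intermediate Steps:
$X{\left(T \right)} = -5$ ($X{\left(T \right)} = -3 - 2 = -5$)
$y{\left(t \right)} = \frac{-19 + t}{2 t}$
$y{\left(-183 \right)} + X{\left(-39 - -80 \right)} = \frac{-19 - 183}{2 \left(-183\right)} - 5 = \frac{1}{2} \left(- \frac{1}{183}\right) \left(-202\right) - 5 = \frac{101}{183} - 5 = - \frac{814}{183}$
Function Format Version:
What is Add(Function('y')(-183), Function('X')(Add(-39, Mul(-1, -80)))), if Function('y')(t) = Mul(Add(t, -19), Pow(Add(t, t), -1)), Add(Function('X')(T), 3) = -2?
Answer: Rational(-814, 183) ≈ -4.4481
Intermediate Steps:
Function('X')(T) = -5 (Function('X')(T) = Add(-3, -2) = -5)
Function('y')(t) = Mul(Rational(1, 2), Pow(t, -1), Add(-19, t)) (Function('y')(t) = Mul(Add(-19, t), Pow(Mul(2, t), -1)) = Mul(Add(-19, t), Mul(Rational(1, 2), Pow(t, -1))) = Mul(Rational(1, 2), Pow(t, -1), Add(-19, t)))
Add(Function('y')(-183), Function('X')(Add(-39, Mul(-1, -80)))) = Add(Mul(Rational(1, 2), Pow(-183, -1), Add(-19, -183)), -5) = Add(Mul(Rational(1, 2), Rational(-1, 183), -202), -5) = Add(Rational(101, 183), -5) = Rational(-814, 183)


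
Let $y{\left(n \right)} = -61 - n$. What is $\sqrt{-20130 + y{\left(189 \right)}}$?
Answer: $2 i \sqrt{5095} \approx 142.76 i$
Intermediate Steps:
$\sqrt{-20130 + y{\left(189 \right)}} = \sqrt{-20130 - 250} = \sqrt{-20380} = 2 i \sqrt{5095}$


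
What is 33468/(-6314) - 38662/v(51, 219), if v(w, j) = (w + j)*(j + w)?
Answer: -670982267/115072650 ≈ -5.8309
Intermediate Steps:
v(w, j) = (j + w)**2 (v(w, j) = (j + w)*(j + w) = (j + w)**2)
33468/(-6314) - 38662/v(51, 219) = 33468/(-6314) - 38662/(219 + 51)**2 = 33468*(-1/6314) - 38662/(270**2) = -16734/3157 - 38662/72900 = -16734/3157 - 38662*1/72900 = -16734/3157 - 19331/36450 = -670982267/115072650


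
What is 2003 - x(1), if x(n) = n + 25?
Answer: 1977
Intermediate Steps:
x(n) = 25 + n
2003 - x(1) = 2003 - (25 + 1) = 2003 - 1*26 = 2003 - 26 = 1977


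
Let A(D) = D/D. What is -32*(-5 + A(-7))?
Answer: 128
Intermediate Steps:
A(D) = 1
-32*(-5 + A(-7)) = -32*(-5 + 1) = -32*(-4) = 128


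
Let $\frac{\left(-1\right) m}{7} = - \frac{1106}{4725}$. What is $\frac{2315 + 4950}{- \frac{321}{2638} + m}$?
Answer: $\frac{12936422250}{2700953} \approx 4789.6$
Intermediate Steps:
$m = \frac{1106}{675}$ ($m = - 7 \left(- \frac{1106}{4725}\right) = - 7 \left(\left(-1106\right) \frac{1}{4725}\right) = \left(-7\right) \left(- \frac{158}{675}\right) = \frac{1106}{675} \approx 1.6385$)
$\frac{2315 + 4950}{- \frac{321}{2638} + m} = \frac{2315 + 4950}{- \frac{321}{2638} + \frac{1106}{675}} = \frac{7265}{\left(-321\right) \frac{1}{2638} + \frac{1106}{675}} = \frac{7265}{- \frac{321}{2638} + \frac{1106}{675}} = \frac{7265}{\frac{2700953}{1780650}} = 7265 \cdot \frac{1780650}{2700953} = \frac{12936422250}{2700953}$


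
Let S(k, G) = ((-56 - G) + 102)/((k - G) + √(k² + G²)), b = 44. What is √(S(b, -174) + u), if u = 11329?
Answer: √(1234971 + 11329*√8053)/√(109 + √8053) ≈ 106.44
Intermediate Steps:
S(k, G) = (46 - G)/(k + √(G² + k²) - G) (S(k, G) = (46 - G)/((k - G) + √(G² + k²)) = (46 - G)/(k + √(G² + k²) - G))
√(S(b, -174) + u) = √((46 - 1*(-174))/(44 + √((-174)² + 44²) - 1*(-174)) + 11329) = √((46 + 174)/(44 + √(30276 + 1936) + 174) + 11329) = √(220/(44 + √32212 + 174) + 11329) = √(220/(44 + 2*√8053 + 174) + 11329) = √(220/(218 + 2*√8053) + 11329) = √(11329 + 220/(218 + 2*√8053))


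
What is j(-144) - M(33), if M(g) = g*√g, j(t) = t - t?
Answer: -33*√33 ≈ -189.57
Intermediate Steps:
j(t) = 0
M(g) = g^(3/2)
j(-144) - M(33) = 0 - 33^(3/2) = 0 - 33*√33 = -33*√33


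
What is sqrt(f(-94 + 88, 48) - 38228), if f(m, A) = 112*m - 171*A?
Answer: 2*I*sqrt(11777) ≈ 217.04*I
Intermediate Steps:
f(m, A) = -171*A + 112*m
sqrt(f(-94 + 88, 48) - 38228) = sqrt((-171*48 + 112*(-94 + 88)) - 38228) = sqrt((-8208 + 112*(-6)) - 38228) = sqrt((-8208 - 672) - 38228) = sqrt(-8880 - 38228) = sqrt(-47108) = 2*I*sqrt(11777)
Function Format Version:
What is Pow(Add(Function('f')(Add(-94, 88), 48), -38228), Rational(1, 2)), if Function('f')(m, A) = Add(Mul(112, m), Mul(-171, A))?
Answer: Mul(2, I, Pow(11777, Rational(1, 2))) ≈ Mul(217.04, I)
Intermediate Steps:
Function('f')(m, A) = Add(Mul(-171, A), Mul(112, m))
Pow(Add(Function('f')(Add(-94, 88), 48), -38228), Rational(1, 2)) = Pow(Add(Add(Mul(-171, 48), Mul(112, Add(-94, 88))), -38228), Rational(1, 2)) = Pow(Add(Add(-8208, Mul(112, -6)), -38228), Rational(1, 2)) = Pow(Add(Add(-8208, -672), -38228), Rational(1, 2)) = Pow(Add(-8880, -38228), Rational(1, 2)) = Pow(-47108, Rational(1, 2)) = Mul(2, I, Pow(11777, Rational(1, 2)))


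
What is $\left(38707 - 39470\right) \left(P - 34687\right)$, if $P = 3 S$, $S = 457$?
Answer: $25420108$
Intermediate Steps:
$P = 1371$ ($P = 3 \cdot 457 = 1371$)
$\left(38707 - 39470\right) \left(P - 34687\right) = \left(38707 - 39470\right) \left(1371 - 34687\right) = \left(-763\right) \left(-33316\right) = 25420108$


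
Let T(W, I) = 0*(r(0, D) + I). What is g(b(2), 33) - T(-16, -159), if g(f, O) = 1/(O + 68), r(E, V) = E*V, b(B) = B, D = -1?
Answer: 1/101 ≈ 0.0099010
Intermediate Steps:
g(f, O) = 1/(68 + O)
T(W, I) = 0 (T(W, I) = 0*(0*(-1) + I) = 0*(0 + I) = 0*I = 0)
g(b(2), 33) - T(-16, -159) = 1/(68 + 33) - 1*0 = 1/101 + 0 = 1/101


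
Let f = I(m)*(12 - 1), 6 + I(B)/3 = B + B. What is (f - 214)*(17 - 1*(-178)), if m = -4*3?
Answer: -234780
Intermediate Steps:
m = -12
I(B) = -18 + 6*B (I(B) = -18 + 3*(B + B) = -18 + 3*(2*B) = -18 + 6*B)
f = -990 (f = (-18 + 6*(-12))*(12 - 1) = (-18 - 72)*11 = -90*11 = -990)
(f - 214)*(17 - 1*(-178)) = (-990 - 214)*(17 - 1*(-178)) = -1204*(17 + 178) = -1204*195 = -234780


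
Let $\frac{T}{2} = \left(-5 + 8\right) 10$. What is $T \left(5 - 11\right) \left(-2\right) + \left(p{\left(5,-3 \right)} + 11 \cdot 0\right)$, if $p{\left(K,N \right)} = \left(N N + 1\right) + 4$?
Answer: $734$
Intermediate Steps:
$T = 60$ ($T = 2 \left(-5 + 8\right) 10 = 2 \cdot 3 \cdot 10 = 2 \cdot 30 = 60$)
$p{\left(K,N \right)} = 5 + N^{2}$ ($p{\left(K,N \right)} = \left(N^{2} + 1\right) + 4 = \left(1 + N^{2}\right) + 4 = 5 + N^{2}$)
$T \left(5 - 11\right) \left(-2\right) + \left(p{\left(5,-3 \right)} + 11 \cdot 0\right) = 60 \left(5 - 11\right) \left(-2\right) + \left(\left(5 + \left(-3\right)^{2}\right) + 11 \cdot 0\right) = 60 \left(\left(-6\right) \left(-2\right)\right) + \left(\left(5 + 9\right) + 0\right) = 60 \cdot 12 + \left(14 + 0\right) = 720 + 14 = 734$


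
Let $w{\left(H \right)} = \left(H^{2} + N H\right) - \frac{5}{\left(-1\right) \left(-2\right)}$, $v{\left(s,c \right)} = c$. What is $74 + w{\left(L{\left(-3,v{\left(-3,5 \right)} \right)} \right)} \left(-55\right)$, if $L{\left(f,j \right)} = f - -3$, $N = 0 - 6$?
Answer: $\frac{423}{2} \approx 211.5$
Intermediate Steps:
$N = -6$ ($N = 0 - 6 = -6$)
$L{\left(f,j \right)} = 3 + f$ ($L{\left(f,j \right)} = f + 3 = 3 + f$)
$w{\left(H \right)} = - \frac{5}{2} + H^{2} - 6 H$ ($w{\left(H \right)} = \left(H^{2} - 6 H\right) - \frac{5}{\left(-1\right) \left(-2\right)} = \left(H^{2} - 6 H\right) - \frac{5}{2} = - \frac{5}{2} + H^{2} - 6 H$)
$74 + w{\left(L{\left(-3,v{\left(-3,5 \right)} \right)} \right)} \left(-55\right) = 74 + \left(- \frac{5}{2} + \left(3 - 3\right)^{2} - 6 \left(3 - 3\right)\right) \left(-55\right) = 74 + \left(- \frac{5}{2} + 0^{2} - 0\right) \left(-55\right) = 74 + \left(- \frac{5}{2} + 0 + 0\right) \left(-55\right) = 74 - - \frac{275}{2} = 74 + \frac{275}{2} = \frac{423}{2}$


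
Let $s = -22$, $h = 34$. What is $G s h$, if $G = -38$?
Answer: $28424$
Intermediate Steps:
$G s h = \left(-38\right) \left(-22\right) 34 = 836 \cdot 34 = 28424$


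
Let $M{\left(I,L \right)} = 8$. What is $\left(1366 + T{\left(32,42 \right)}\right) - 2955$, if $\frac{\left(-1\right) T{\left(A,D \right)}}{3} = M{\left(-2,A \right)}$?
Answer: $-1613$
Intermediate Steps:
$T{\left(A,D \right)} = -24$ ($T{\left(A,D \right)} = \left(-3\right) 8 = -24$)
$\left(1366 + T{\left(32,42 \right)}\right) - 2955 = \left(1366 - 24\right) - 2955 = 1342 - 2955 = -1613$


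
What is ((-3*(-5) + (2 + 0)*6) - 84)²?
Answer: 3249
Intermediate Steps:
((-3*(-5) + (2 + 0)*6) - 84)² = ((15 + 2*6) - 84)² = ((15 + 12) - 84)² = (27 - 84)² = (-57)² = 3249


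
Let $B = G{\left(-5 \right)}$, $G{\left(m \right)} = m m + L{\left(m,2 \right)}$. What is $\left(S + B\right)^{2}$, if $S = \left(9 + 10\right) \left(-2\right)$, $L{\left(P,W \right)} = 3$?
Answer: $100$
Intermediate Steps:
$G{\left(m \right)} = 3 + m^{2}$ ($G{\left(m \right)} = m m + 3 = m^{2} + 3 = 3 + m^{2}$)
$B = 28$ ($B = 3 + \left(-5\right)^{2} = 3 + 25 = 28$)
$S = -38$ ($S = 19 \left(-2\right) = -38$)
$\left(S + B\right)^{2} = \left(-38 + 28\right)^{2} = \left(-10\right)^{2} = 100$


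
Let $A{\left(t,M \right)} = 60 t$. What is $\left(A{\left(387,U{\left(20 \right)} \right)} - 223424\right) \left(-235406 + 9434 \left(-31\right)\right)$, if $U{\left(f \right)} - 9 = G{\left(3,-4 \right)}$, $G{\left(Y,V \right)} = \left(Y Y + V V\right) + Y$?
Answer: $105679683440$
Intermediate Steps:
$G{\left(Y,V \right)} = Y + V^{2} + Y^{2}$ ($G{\left(Y,V \right)} = \left(Y^{2} + V^{2}\right) + Y = \left(V^{2} + Y^{2}\right) + Y = Y + V^{2} + Y^{2}$)
$U{\left(f \right)} = 37$ ($U{\left(f \right)} = 9 + \left(3 + \left(-4\right)^{2} + 3^{2}\right) = 9 + \left(3 + 16 + 9\right) = 9 + 28 = 37$)
$\left(A{\left(387,U{\left(20 \right)} \right)} - 223424\right) \left(-235406 + 9434 \left(-31\right)\right) = \left(60 \cdot 387 - 223424\right) \left(-235406 + 9434 \left(-31\right)\right) = \left(23220 - 223424\right) \left(-235406 - 292454\right) = \left(-200204\right) \left(-527860\right) = 105679683440$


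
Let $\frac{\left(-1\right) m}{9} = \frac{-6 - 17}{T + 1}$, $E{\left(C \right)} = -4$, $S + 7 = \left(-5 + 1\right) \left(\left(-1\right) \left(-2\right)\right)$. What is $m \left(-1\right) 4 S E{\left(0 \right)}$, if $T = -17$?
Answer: $3105$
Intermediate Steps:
$S = -15$ ($S = -7 + \left(-5 + 1\right) \left(\left(-1\right) \left(-2\right)\right) = -7 - 8 = -15$)
$m = - \frac{207}{16}$ ($m = - 9 \frac{-6 - 17}{-17 + 1} = - 9 \left(- \frac{23}{-16}\right) = - 9 \left(\left(-23\right) \left(- \frac{1}{16}\right)\right) = \left(-9\right) \frac{23}{16} = - \frac{207}{16} \approx -12.938$)
$m \left(-1\right) 4 S E{\left(0 \right)} = \left(- \frac{207}{16}\right) \left(-1\right) 4 \left(-15\right) \left(-4\right) = \frac{207 \left(\left(-60\right) \left(-4\right)\right)}{16} = \frac{207}{16} \cdot 240 = 3105$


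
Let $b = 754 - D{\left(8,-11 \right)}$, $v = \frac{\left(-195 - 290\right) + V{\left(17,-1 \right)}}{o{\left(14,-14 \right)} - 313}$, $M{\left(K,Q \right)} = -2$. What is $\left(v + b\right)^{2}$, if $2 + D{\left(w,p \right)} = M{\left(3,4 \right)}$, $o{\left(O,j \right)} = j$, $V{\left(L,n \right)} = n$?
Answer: $\frac{6853190656}{11881} \approx 5.7682 \cdot 10^{5}$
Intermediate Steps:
$v = \frac{162}{109}$ ($v = \frac{\left(-195 - 290\right) - 1}{-14 - 313} = \frac{\left(-195 - 290\right) - 1}{-327} = \left(-485 - 1\right) \left(- \frac{1}{327}\right) = \left(-486\right) \left(- \frac{1}{327}\right) = \frac{162}{109} \approx 1.4862$)
$D{\left(w,p \right)} = -4$ ($D{\left(w,p \right)} = -2 - 2 = -4$)
$b = 758$ ($b = 754 - -4 = 754 + 4 = 758$)
$\left(v + b\right)^{2} = \left(\frac{162}{109} + 758\right)^{2} = \left(\frac{82784}{109}\right)^{2} = \frac{6853190656}{11881}$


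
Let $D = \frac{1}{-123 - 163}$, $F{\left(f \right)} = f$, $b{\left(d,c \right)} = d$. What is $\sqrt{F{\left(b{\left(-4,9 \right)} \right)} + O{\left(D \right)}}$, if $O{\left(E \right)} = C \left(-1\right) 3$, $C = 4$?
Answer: $4 i \approx 4.0 i$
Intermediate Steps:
$D = - \frac{1}{286}$ ($D = \frac{1}{-286} = - \frac{1}{286} \approx -0.0034965$)
$O{\left(E \right)} = -12$ ($O{\left(E \right)} = 4 \left(-1\right) 3 = \left(-4\right) 3 = -12$)
$\sqrt{F{\left(b{\left(-4,9 \right)} \right)} + O{\left(D \right)}} = \sqrt{-4 - 12} = \sqrt{-16} = 4 i$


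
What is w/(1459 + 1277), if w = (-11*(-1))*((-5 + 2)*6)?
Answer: -11/152 ≈ -0.072368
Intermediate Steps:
w = -198 (w = 11*(-3*6) = 11*(-18) = -198)
w/(1459 + 1277) = -198/(1459 + 1277) = -198/2736 = -198*1/2736 = -11/152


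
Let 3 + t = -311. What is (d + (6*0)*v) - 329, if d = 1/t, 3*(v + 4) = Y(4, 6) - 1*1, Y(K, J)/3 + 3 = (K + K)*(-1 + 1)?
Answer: -103307/314 ≈ -329.00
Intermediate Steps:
t = -314 (t = -3 - 311 = -314)
Y(K, J) = -9 (Y(K, J) = -9 + 3*((K + K)*(-1 + 1)) = -9 + 3*((2*K)*0) = -9 + 3*0 = -9 + 0 = -9)
v = -22/3 (v = -4 + (-9 - 1*1)/3 = -4 + (-9 - 1)/3 = -4 + (⅓)*(-10) = -4 - 10/3 = -22/3 ≈ -7.3333)
d = -1/314 (d = 1/(-314) = -1/314 ≈ -0.0031847)
(d + (6*0)*v) - 329 = (-1/314 + (6*0)*(-22/3)) - 329 = (-1/314 + 0*(-22/3)) - 329 = (-1/314 + 0) - 329 = -1/314 - 329 = -103307/314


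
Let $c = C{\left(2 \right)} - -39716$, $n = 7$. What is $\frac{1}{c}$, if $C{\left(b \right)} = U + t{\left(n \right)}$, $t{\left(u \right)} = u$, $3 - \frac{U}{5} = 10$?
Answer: $\frac{1}{39688} \approx 2.5197 \cdot 10^{-5}$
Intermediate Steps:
$U = -35$ ($U = 15 - 50 = -35$)
$C{\left(b \right)} = -28$ ($C{\left(b \right)} = -35 + 7 = -28$)
$c = 39688$ ($c = -28 - -39716 = -28 + 39716 = 39688$)
$\frac{1}{c} = \frac{1}{39688}$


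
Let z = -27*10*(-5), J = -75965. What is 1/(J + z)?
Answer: -1/74615 ≈ -1.3402e-5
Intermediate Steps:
z = 1350 (z = -270*(-5) = 1350)
1/(J + z) = 1/(-75965 + 1350) = 1/(-74615) = -1/74615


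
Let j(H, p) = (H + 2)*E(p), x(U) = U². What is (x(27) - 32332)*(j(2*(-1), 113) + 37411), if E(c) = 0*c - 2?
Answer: -1182299833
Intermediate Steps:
E(c) = -2 (E(c) = 0 - 2 = -2)
j(H, p) = -4 - 2*H (j(H, p) = (H + 2)*(-2) = (2 + H)*(-2) = -4 - 2*H)
(x(27) - 32332)*(j(2*(-1), 113) + 37411) = (27² - 32332)*((-4 - 4*(-1)) + 37411) = (729 - 32332)*((-4 - 2*(-2)) + 37411) = -31603*((-4 + 4) + 37411) = -31603*(0 + 37411) = -31603*37411 = -1182299833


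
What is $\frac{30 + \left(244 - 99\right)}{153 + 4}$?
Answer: $\frac{175}{157} \approx 1.1146$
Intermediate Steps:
$\frac{30 + \left(244 - 99\right)}{153 + 4} = \frac{30 + \left(244 - 99\right)}{157} = \left(30 + 145\right) \frac{1}{157} = 175 \cdot \frac{1}{157} = \frac{175}{157}$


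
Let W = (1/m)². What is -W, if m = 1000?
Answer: -1/1000000 ≈ -1.0000e-6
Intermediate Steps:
W = 1/1000000 (W = (1/1000)² = 1/1000000 ≈ 1.0000e-6)
-W = -1*1/1000000 = -1/1000000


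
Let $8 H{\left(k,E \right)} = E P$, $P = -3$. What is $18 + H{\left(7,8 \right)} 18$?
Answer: $-36$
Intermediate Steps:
$H{\left(k,E \right)} = - \frac{3 E}{8}$ ($H{\left(k,E \right)} = \frac{E \left(-3\right)}{8} = \frac{\left(-3\right) E}{8} = - \frac{3 E}{8}$)
$18 + H{\left(7,8 \right)} 18 = 18 + \left(- \frac{3}{8}\right) 8 \cdot 18 = 18 - 54 = -36$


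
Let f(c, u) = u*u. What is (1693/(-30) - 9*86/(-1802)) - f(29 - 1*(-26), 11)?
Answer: -4784413/27030 ≈ -177.00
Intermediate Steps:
f(c, u) = u²
(1693/(-30) - 9*86/(-1802)) - f(29 - 1*(-26), 11) = (1693/(-30) - 9*86/(-1802)) - 1*11² = (1693*(-1/30) - 774*(-1/1802)) - 1*121 = (-1693/30 + 387/901) - 121 = -1513783/27030 - 121 = -4784413/27030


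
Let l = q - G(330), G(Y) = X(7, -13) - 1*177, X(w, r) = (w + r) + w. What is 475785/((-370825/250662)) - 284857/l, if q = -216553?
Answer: -737293694183959/2292514315 ≈ -3.2161e+5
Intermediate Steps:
X(w, r) = r + 2*w (X(w, r) = (r + w) + w = r + 2*w)
G(Y) = -176 (G(Y) = (-13 + 2*7) - 1*177 = (-13 + 14) - 177 = 1 - 177 = -176)
l = -216377 (l = -216553 - 1*(-176) = -216553 + 176 = -216377)
475785/((-370825/250662)) - 284857/l = 475785/((-370825/250662)) - 284857/(-216377) = 475785/((-370825*1/250662)) - 284857*(-1/216377) = 475785/(-370825/250662) + 284857/216377 = 475785*(-250662/370825) + 284857/216377 = -23852243934/74165 + 284857/216377 = -737293694183959/2292514315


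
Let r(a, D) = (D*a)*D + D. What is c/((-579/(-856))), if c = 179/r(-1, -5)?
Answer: -76612/8685 ≈ -8.8212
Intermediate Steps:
r(a, D) = D + a*D² (r(a, D) = a*D² + D = D + a*D²)
c = -179/30 (c = 179/((-5*(1 - 5*(-1)))) = 179/((-5*(1 + 5))) = 179/((-5*6)) = 179/(-30) = 179*(-1/30) = -179/30 ≈ -5.9667)
c/((-579/(-856))) = -179/(30*((-579/(-856)))) = -179/(30*((-579*(-1/856)))) = -179/(30*579/856) = -179/30*856/579 = -76612/8685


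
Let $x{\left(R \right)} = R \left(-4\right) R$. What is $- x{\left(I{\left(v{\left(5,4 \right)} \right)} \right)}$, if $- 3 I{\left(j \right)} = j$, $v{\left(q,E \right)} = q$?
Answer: $\frac{100}{9} \approx 11.111$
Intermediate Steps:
$I{\left(j \right)} = - \frac{j}{3}$
$x{\left(R \right)} = - 4 R^{2}$ ($x{\left(R \right)} = - 4 R R = - 4 R^{2}$)
$- x{\left(I{\left(v{\left(5,4 \right)} \right)} \right)} = - \left(-4\right) \left(\left(- \frac{1}{3}\right) 5\right)^{2} = - \left(-4\right) \left(- \frac{5}{3}\right)^{2} = - \frac{\left(-4\right) 25}{9} = \left(-1\right) \left(- \frac{100}{9}\right) = \frac{100}{9}$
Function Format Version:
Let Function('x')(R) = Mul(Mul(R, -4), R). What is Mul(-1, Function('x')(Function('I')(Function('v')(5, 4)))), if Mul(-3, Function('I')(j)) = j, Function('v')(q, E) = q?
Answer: Rational(100, 9) ≈ 11.111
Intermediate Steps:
Function('I')(j) = Mul(Rational(-1, 3), j)
Function('x')(R) = Mul(-4, Pow(R, 2)) (Function('x')(R) = Mul(Mul(-4, R), R) = Mul(-4, Pow(R, 2)))
Mul(-1, Function('x')(Function('I')(Function('v')(5, 4)))) = Mul(-1, Mul(-4, Pow(Mul(Rational(-1, 3), 5), 2))) = Mul(-1, Mul(-4, Pow(Rational(-5, 3), 2))) = Mul(-1, Mul(-4, Rational(25, 9))) = Mul(-1, Rational(-100, 9)) = Rational(100, 9)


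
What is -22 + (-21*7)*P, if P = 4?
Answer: -610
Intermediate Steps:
-22 + (-21*7)*P = -22 - 21*7*4 = -22 - 147*4 = -22 - 588 = -610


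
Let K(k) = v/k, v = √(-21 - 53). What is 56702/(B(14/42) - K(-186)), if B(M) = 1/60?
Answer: 1089812440/2787 - 351552400*I*√74/2787 ≈ 3.9103e+5 - 1.0851e+6*I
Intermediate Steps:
B(M) = 1/60
v = I*√74 (v = √(-74) = I*√74 ≈ 8.6023*I)
K(k) = I*√74/k (K(k) = (I*√74)/k = I*√74/k)
56702/(B(14/42) - K(-186)) = 56702/(1/60 - I*√74/(-186)) = 56702/(1/60 - I*√74*(-1)/186) = 56702/(1/60 - (-1)*I*√74/186) = 56702/(1/60 + I*√74/186)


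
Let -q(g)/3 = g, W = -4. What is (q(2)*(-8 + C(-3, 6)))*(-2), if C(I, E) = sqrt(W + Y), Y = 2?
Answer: -96 + 12*I*sqrt(2) ≈ -96.0 + 16.971*I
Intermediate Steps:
q(g) = -3*g
C(I, E) = I*sqrt(2) (C(I, E) = sqrt(-4 + 2) = sqrt(-2) = I*sqrt(2))
(q(2)*(-8 + C(-3, 6)))*(-2) = ((-3*2)*(-8 + I*sqrt(2)))*(-2) = -6*(-8 + I*sqrt(2))*(-2) = (48 - 6*I*sqrt(2))*(-2) = -96 + 12*I*sqrt(2)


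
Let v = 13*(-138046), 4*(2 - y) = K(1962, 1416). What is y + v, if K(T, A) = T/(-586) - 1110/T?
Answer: -171941943608/95811 ≈ -1.7946e+6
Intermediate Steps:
K(T, A) = -1110/T - T/586 (K(T, A) = T*(-1/586) - 1110/T = -T/586 - 1110/T = -1110/T - T/586)
y = 285370/95811 (y = 2 - (-1110/1962 - 1/586*1962)/4 = 2 - (-1110*1/1962 - 981/293)/4 = 2 - (-185/327 - 981/293)/4 = 2 - ¼*(-374992/95811) = 2 + 93748/95811 = 285370/95811 ≈ 2.9785)
v = -1794598
y + v = 285370/95811 - 1794598 = -171941943608/95811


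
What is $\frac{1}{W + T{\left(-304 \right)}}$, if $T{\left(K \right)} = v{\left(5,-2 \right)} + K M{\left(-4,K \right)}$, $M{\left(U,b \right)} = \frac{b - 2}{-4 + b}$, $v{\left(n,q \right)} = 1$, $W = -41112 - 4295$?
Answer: $- \frac{77}{3519518} \approx -2.1878 \cdot 10^{-5}$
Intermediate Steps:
$W = -45407$ ($W = -41112 - 4295 = -45407$)
$M{\left(U,b \right)} = \frac{-2 + b}{-4 + b}$
$T{\left(K \right)} = 1 + \frac{K \left(-2 + K\right)}{-4 + K}$ ($T{\left(K \right)} = 1 + K \frac{-2 + K}{-4 + K} = 1 + \frac{K \left(-2 + K\right)}{-4 + K}$)
$\frac{1}{W + T{\left(-304 \right)}} = \frac{1}{-45407 + \frac{-4 + \left(-304\right)^{2} - -304}{-4 - 304}} = \frac{1}{-45407 + \frac{-4 + 92416 + 304}{-308}} = \frac{1}{-45407 - \frac{23179}{77}} = \frac{1}{- \frac{3519518}{77}} = - \frac{77}{3519518}$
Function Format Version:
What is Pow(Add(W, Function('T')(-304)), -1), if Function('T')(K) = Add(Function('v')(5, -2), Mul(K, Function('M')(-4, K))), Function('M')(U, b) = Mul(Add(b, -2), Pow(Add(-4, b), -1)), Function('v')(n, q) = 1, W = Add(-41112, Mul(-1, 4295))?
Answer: Rational(-77, 3519518) ≈ -2.1878e-5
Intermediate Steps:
W = -45407 (W = Add(-41112, -4295) = -45407)
Function('M')(U, b) = Mul(Pow(Add(-4, b), -1), Add(-2, b)) (Function('M')(U, b) = Mul(Add(-2, b), Pow(Add(-4, b), -1)) = Mul(Pow(Add(-4, b), -1), Add(-2, b)))
Function('T')(K) = Add(1, Mul(K, Pow(Add(-4, K), -1), Add(-2, K))) (Function('T')(K) = Add(1, Mul(K, Mul(Pow(Add(-4, K), -1), Add(-2, K)))) = Add(1, Mul(K, Pow(Add(-4, K), -1), Add(-2, K))))
Pow(Add(W, Function('T')(-304)), -1) = Pow(Add(-45407, Mul(Pow(Add(-4, -304), -1), Add(-4, Pow(-304, 2), Mul(-1, -304)))), -1) = Pow(Add(-45407, Mul(Pow(-308, -1), Add(-4, 92416, 304))), -1) = Pow(Add(-45407, Mul(Rational(-1, 308), 92716)), -1) = Pow(Add(-45407, Rational(-23179, 77)), -1) = Pow(Rational(-3519518, 77), -1) = Rational(-77, 3519518)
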